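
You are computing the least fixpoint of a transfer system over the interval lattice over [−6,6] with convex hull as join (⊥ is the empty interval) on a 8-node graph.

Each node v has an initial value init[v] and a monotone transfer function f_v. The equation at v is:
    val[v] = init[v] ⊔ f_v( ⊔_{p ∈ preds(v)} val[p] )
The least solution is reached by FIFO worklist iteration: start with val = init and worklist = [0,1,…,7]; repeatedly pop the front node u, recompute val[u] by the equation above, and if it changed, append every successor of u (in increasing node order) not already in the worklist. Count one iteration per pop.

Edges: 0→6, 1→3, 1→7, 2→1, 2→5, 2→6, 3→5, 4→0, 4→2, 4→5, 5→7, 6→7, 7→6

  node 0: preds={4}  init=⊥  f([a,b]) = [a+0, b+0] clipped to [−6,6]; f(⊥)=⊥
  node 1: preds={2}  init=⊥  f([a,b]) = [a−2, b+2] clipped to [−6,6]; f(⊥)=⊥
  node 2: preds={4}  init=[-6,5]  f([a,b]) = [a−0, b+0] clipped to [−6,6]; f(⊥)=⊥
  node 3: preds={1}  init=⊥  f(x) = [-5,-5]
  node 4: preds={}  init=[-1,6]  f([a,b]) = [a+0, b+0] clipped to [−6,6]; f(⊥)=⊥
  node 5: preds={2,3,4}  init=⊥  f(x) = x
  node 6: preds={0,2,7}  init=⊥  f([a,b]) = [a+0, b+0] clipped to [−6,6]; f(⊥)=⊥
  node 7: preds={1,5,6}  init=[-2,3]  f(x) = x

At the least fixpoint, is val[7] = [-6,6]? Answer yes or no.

yes

Worklist (10 pops):
  #1 pop 0: in=[-1,6] → [-1,6] (was ⊥); enqueue []
  #2 pop 1: in=[-6,5] → [-6,6] (was ⊥); enqueue []
  #3 pop 2: in=[-1,6] → [-6,6] (was [-6,5]); enqueue [1]
  #4 pop 3: in=[-6,6] → [-5,-5] (was ⊥); enqueue []
  #5 pop 4: in=⊥ → [-1,6] (no change)
  #6 pop 5: in=[-6,6] → [-6,6] (was ⊥); enqueue []
  #7 pop 6: in=[-6,6] → [-6,6] (was ⊥); enqueue []
  #8 pop 7: in=[-6,6] → [-6,6] (was [-2,3]); enqueue [6]
  #9 pop 1: in=[-6,6] → [-6,6] (no change)
  #10 pop 6: in=[-6,6] → [-6,6] (no change)

Fixpoint:
  val[0] = [-1,6]
  val[1] = [-6,6]
  val[2] = [-6,6]
  val[3] = [-5,-5]
  val[4] = [-1,6]
  val[5] = [-6,6]
  val[6] = [-6,6]
  val[7] = [-6,6]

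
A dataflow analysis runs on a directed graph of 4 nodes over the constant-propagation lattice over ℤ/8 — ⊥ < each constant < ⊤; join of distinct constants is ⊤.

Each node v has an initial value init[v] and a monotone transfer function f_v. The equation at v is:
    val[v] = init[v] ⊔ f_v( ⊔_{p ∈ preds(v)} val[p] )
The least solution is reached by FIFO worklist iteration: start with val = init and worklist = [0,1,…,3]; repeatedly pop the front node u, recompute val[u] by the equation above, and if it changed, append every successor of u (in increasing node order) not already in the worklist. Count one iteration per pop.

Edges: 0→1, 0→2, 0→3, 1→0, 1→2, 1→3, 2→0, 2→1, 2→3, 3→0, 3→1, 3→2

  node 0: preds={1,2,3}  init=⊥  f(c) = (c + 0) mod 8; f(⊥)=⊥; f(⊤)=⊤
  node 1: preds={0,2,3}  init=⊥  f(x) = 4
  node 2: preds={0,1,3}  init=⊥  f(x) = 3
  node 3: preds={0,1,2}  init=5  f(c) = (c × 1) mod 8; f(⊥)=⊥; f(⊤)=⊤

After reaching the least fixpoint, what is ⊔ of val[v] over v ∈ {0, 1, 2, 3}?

Iteration log — 8 steps:
  step 1. node 0  ⊔preds=5  new=5  old=⊥  +wl: 
  step 2. node 1  ⊔preds=5  new=4  old=⊥  +wl: 0
  step 3. node 2  ⊔preds=⊤  new=3  old=⊥  +wl: 1
  step 4. node 3  ⊔preds=⊤  new=⊤  old=5  +wl: 2
  step 5. node 0  ⊔preds=⊤  new=⊤  old=5  +wl: 3
  step 6. node 1  ⊔preds=⊤  new=4  stable
  step 7. node 2  ⊔preds=⊤  new=3  stable
  step 8. node 3  ⊔preds=⊤  new=⊤  stable

Least fixpoint reached:
  node 0: ⊤
  node 1: 4
  node 2: 3
  node 3: ⊤

⊤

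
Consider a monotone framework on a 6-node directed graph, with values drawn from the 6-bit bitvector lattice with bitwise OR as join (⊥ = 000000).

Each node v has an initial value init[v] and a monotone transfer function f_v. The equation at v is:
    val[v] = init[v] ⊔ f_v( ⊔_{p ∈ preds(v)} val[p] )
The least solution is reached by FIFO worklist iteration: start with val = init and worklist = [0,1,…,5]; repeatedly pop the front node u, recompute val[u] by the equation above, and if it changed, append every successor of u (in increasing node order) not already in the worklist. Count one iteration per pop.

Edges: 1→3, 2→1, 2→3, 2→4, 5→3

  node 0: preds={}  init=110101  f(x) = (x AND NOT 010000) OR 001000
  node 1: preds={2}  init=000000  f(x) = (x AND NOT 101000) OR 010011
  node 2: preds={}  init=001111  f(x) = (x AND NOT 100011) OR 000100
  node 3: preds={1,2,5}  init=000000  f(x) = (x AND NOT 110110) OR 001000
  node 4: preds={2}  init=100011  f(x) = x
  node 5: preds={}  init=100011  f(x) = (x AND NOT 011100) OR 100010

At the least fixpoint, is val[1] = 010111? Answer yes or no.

yes

Iteration log — 6 steps:
  step 1. node 0  ⊔preds=000000  new=111101  old=110101  +wl: 
  step 2. node 1  ⊔preds=001111  new=010111  old=000000  +wl: 
  step 3. node 2  ⊔preds=000000  new=001111  stable
  step 4. node 3  ⊔preds=111111  new=001001  old=000000  +wl: 
  step 5. node 4  ⊔preds=001111  new=101111  old=100011  +wl: 
  step 6. node 5  ⊔preds=000000  new=100011  stable

Least fixpoint reached:
  node 0: 111101
  node 1: 010111
  node 2: 001111
  node 3: 001001
  node 4: 101111
  node 5: 100011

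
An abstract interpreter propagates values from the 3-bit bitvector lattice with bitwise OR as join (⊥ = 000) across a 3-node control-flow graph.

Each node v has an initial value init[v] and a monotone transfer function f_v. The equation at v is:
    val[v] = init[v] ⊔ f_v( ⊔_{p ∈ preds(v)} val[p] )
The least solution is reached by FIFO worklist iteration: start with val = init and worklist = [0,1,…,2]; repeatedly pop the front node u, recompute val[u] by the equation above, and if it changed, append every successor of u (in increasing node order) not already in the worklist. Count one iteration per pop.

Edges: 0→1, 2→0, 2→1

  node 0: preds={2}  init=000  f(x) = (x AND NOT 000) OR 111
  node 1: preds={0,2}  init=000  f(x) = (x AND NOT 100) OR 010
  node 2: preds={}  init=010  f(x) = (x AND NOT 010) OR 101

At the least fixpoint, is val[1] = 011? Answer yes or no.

yes

Iteration log — 5 steps:
  step 1. node 0  ⊔preds=010  new=111  old=000  +wl: 
  step 2. node 1  ⊔preds=111  new=011  old=000  +wl: 
  step 3. node 2  ⊔preds=000  new=111  old=010  +wl: 0,1
  step 4. node 0  ⊔preds=111  new=111  stable
  step 5. node 1  ⊔preds=111  new=011  stable

Least fixpoint reached:
  node 0: 111
  node 1: 011
  node 2: 111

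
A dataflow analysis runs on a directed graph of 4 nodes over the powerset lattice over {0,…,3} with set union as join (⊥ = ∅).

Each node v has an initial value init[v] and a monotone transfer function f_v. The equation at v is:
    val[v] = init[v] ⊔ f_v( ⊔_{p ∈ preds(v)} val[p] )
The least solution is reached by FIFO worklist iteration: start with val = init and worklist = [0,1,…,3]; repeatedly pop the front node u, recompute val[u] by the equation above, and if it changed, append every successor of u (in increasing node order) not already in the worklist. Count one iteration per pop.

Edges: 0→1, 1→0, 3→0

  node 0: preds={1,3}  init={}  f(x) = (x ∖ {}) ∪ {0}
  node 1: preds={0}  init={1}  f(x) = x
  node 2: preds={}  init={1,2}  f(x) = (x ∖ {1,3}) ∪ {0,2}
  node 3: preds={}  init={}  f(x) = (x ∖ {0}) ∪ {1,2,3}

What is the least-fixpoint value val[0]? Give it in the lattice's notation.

{0,1,2,3}

Worklist (7 pops):
  #1 pop 0: in={1} → {0,1} (was {}); enqueue []
  #2 pop 1: in={0,1} → {0,1} (was {1}); enqueue [0]
  #3 pop 2: in={} → {0,1,2} (was {1,2}); enqueue []
  #4 pop 3: in={} → {1,2,3} (was {}); enqueue []
  #5 pop 0: in={0,1,2,3} → {0,1,2,3} (was {0,1}); enqueue [1]
  #6 pop 1: in={0,1,2,3} → {0,1,2,3} (was {0,1}); enqueue [0]
  #7 pop 0: in={0,1,2,3} → {0,1,2,3} (no change)

Fixpoint:
  val[0] = {0,1,2,3}
  val[1] = {0,1,2,3}
  val[2] = {0,1,2}
  val[3] = {1,2,3}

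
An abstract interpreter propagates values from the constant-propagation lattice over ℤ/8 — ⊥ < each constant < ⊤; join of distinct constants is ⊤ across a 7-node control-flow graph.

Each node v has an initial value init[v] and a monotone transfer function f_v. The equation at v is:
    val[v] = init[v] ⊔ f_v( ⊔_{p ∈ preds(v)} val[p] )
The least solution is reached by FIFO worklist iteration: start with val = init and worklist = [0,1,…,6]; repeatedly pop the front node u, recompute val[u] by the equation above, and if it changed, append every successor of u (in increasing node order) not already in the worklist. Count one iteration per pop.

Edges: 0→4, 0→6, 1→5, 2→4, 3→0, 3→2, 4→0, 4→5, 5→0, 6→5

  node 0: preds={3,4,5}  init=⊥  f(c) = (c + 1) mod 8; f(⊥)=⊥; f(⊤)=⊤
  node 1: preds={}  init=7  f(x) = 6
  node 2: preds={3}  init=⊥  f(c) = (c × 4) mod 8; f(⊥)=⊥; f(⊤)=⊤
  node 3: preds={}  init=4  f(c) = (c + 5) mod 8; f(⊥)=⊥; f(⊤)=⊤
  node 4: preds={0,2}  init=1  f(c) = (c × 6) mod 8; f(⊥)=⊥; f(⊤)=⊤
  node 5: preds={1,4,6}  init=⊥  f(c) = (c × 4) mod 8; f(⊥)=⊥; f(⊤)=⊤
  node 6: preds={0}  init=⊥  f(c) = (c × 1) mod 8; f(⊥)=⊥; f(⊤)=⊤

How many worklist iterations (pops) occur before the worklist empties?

9

Trace (9 dequeues):
  [1] u=0 | in ⊤ | out ⊤ | prev ⊥ | push {}
  [2] u=1 | in ⊥ | out ⊤ | prev 7 | push {}
  [3] u=2 | in 4 | out 0 | prev ⊥ | push {}
  [4] u=3 | in ⊥ | out 4 | ==
  [5] u=4 | in ⊤ | out ⊤ | prev 1 | push {0}
  [6] u=5 | in ⊤ | out ⊤ | prev ⊥ | push {}
  [7] u=6 | in ⊤ | out ⊤ | prev ⊥ | push {5}
  [8] u=0 | in ⊤ | out ⊤ | ==
  [9] u=5 | in ⊤ | out ⊤ | ==

Converged values:
  [0] ⊤
  [1] ⊤
  [2] 0
  [3] 4
  [4] ⊤
  [5] ⊤
  [6] ⊤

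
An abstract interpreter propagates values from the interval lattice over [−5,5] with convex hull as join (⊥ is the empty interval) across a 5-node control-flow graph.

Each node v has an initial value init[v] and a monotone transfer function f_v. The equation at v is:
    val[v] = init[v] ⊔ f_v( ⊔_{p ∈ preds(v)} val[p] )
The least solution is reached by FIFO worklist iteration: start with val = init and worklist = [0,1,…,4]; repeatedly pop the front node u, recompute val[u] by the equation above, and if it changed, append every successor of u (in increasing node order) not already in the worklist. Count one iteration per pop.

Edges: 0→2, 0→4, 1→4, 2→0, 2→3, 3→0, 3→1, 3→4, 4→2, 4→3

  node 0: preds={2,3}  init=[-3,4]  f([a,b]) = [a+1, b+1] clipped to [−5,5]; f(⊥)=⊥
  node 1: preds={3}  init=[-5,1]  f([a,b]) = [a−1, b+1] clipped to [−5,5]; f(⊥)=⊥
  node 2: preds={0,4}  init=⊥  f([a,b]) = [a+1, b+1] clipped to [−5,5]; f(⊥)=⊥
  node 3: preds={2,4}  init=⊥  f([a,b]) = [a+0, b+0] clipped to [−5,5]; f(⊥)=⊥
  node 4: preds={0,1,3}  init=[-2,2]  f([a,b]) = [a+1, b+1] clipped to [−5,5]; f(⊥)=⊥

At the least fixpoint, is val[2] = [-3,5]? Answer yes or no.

Iteration log — 12 steps:
  step 1. node 0  ⊔preds=⊥  new=[-3,4]  stable
  step 2. node 1  ⊔preds=⊥  new=[-5,1]  stable
  step 3. node 2  ⊔preds=[-3,4]  new=[-2,5]  old=⊥  +wl: 0
  step 4. node 3  ⊔preds=[-2,5]  new=[-2,5]  old=⊥  +wl: 1
  step 5. node 4  ⊔preds=[-5,5]  new=[-4,5]  old=[-2,2]  +wl: 2,3
  step 6. node 0  ⊔preds=[-2,5]  new=[-3,5]  old=[-3,4]  +wl: 4
  step 7. node 1  ⊔preds=[-2,5]  new=[-5,5]  old=[-5,1]  +wl: 
  step 8. node 2  ⊔preds=[-4,5]  new=[-3,5]  old=[-2,5]  +wl: 0
  step 9. node 3  ⊔preds=[-4,5]  new=[-4,5]  old=[-2,5]  +wl: 1
  step 10. node 4  ⊔preds=[-5,5]  new=[-4,5]  stable
  step 11. node 0  ⊔preds=[-4,5]  new=[-3,5]  stable
  step 12. node 1  ⊔preds=[-4,5]  new=[-5,5]  stable

Least fixpoint reached:
  node 0: [-3,5]
  node 1: [-5,5]
  node 2: [-3,5]
  node 3: [-4,5]
  node 4: [-4,5]

yes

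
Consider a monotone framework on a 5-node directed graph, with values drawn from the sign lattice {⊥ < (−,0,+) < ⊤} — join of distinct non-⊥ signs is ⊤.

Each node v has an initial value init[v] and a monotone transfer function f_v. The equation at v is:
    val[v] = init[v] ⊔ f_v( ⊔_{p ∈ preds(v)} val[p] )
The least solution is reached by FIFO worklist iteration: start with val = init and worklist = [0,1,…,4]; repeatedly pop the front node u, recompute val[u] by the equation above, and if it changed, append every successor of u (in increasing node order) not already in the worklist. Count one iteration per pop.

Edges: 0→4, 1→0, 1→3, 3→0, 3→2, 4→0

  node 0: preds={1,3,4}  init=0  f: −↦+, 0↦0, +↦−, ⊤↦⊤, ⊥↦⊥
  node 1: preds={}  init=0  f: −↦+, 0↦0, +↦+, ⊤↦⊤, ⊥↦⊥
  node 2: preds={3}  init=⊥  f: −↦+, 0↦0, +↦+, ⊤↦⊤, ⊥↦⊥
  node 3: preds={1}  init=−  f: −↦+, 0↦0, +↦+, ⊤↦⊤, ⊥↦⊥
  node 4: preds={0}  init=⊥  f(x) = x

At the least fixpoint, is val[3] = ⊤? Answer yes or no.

yes

Iteration log — 7 steps:
  step 1. node 0  ⊔preds=⊤  new=⊤  old=0  +wl: 
  step 2. node 1  ⊔preds=⊥  new=0  stable
  step 3. node 2  ⊔preds=−  new=+  old=⊥  +wl: 
  step 4. node 3  ⊔preds=0  new=⊤  old=−  +wl: 0,2
  step 5. node 4  ⊔preds=⊤  new=⊤  old=⊥  +wl: 
  step 6. node 0  ⊔preds=⊤  new=⊤  stable
  step 7. node 2  ⊔preds=⊤  new=⊤  old=+  +wl: 

Least fixpoint reached:
  node 0: ⊤
  node 1: 0
  node 2: ⊤
  node 3: ⊤
  node 4: ⊤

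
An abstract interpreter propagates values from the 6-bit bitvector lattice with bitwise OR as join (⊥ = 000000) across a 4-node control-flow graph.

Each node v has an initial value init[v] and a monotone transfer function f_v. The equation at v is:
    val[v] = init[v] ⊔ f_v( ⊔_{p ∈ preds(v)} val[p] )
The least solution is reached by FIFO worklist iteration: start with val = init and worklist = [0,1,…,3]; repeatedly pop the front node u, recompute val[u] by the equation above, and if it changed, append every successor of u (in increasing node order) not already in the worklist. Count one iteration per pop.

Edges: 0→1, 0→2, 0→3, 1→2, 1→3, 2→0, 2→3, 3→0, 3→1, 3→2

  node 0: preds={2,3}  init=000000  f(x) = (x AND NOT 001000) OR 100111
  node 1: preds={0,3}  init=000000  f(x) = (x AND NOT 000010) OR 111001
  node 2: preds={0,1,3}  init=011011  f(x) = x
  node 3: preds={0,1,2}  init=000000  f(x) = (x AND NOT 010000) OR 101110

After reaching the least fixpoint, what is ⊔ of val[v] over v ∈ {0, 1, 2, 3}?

Iteration log — 7 steps:
  step 1. node 0  ⊔preds=011011  new=110111  old=000000  +wl: 
  step 2. node 1  ⊔preds=110111  new=111101  old=000000  +wl: 
  step 3. node 2  ⊔preds=111111  new=111111  old=011011  +wl: 0
  step 4. node 3  ⊔preds=111111  new=101111  old=000000  +wl: 1,2
  step 5. node 0  ⊔preds=111111  new=110111  stable
  step 6. node 1  ⊔preds=111111  new=111101  stable
  step 7. node 2  ⊔preds=111111  new=111111  stable

Least fixpoint reached:
  node 0: 110111
  node 1: 111101
  node 2: 111111
  node 3: 101111

111111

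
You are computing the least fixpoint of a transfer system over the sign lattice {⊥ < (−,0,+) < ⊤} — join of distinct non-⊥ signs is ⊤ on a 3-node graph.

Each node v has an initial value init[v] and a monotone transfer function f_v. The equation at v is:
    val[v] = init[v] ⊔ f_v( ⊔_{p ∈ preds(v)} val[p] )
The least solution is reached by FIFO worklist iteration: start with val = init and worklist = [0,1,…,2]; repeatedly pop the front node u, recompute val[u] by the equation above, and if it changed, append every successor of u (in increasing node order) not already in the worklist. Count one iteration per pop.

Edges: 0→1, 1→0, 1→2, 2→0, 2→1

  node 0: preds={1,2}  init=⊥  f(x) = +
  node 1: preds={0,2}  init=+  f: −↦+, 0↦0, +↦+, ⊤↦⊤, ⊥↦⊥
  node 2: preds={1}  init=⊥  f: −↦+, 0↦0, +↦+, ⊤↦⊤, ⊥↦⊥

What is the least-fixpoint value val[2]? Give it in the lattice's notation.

+

Worklist (5 pops):
  #1 pop 0: in=+ → + (was ⊥); enqueue []
  #2 pop 1: in=+ → + (no change)
  #3 pop 2: in=+ → + (was ⊥); enqueue [0,1]
  #4 pop 0: in=+ → + (no change)
  #5 pop 1: in=+ → + (no change)

Fixpoint:
  val[0] = +
  val[1] = +
  val[2] = +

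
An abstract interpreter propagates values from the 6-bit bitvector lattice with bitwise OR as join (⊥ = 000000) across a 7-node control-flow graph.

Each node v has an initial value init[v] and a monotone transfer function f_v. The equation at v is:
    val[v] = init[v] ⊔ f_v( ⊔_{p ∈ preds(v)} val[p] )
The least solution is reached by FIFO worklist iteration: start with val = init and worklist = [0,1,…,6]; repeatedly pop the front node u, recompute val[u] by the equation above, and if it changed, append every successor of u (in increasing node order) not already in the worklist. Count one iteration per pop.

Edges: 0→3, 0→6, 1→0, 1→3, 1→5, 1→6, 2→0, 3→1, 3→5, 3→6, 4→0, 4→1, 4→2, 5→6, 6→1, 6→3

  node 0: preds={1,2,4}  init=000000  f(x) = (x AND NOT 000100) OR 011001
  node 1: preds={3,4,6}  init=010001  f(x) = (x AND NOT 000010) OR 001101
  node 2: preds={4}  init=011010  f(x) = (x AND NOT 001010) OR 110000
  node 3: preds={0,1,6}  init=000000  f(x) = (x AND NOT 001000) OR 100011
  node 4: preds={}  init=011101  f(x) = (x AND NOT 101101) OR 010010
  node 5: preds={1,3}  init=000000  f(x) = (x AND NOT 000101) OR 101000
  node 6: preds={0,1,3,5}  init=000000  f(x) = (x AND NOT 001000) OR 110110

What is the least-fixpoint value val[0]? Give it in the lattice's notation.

Worklist (14 pops):
  #1 pop 0: in=011111 → 011011 (was 000000); enqueue []
  #2 pop 1: in=011101 → 011101 (was 010001); enqueue [0]
  #3 pop 2: in=011101 → 111111 (was 011010); enqueue []
  #4 pop 3: in=011111 → 110111 (was 000000); enqueue [1]
  #5 pop 4: in=000000 → 011111 (was 011101); enqueue [2]
  #6 pop 5: in=111111 → 111010 (was 000000); enqueue []
  #7 pop 6: in=111111 → 110111 (was 000000); enqueue [3]
  #8 pop 0: in=111111 → 111011 (was 011011); enqueue [6]
  #9 pop 1: in=111111 → 111101 (was 011101); enqueue [0,5]
  #10 pop 2: in=011111 → 111111 (no change)
  #11 pop 3: in=111111 → 110111 (no change)
  #12 pop 6: in=111111 → 110111 (no change)
  #13 pop 0: in=111111 → 111011 (no change)
  #14 pop 5: in=111111 → 111010 (no change)

Fixpoint:
  val[0] = 111011
  val[1] = 111101
  val[2] = 111111
  val[3] = 110111
  val[4] = 011111
  val[5] = 111010
  val[6] = 110111

111011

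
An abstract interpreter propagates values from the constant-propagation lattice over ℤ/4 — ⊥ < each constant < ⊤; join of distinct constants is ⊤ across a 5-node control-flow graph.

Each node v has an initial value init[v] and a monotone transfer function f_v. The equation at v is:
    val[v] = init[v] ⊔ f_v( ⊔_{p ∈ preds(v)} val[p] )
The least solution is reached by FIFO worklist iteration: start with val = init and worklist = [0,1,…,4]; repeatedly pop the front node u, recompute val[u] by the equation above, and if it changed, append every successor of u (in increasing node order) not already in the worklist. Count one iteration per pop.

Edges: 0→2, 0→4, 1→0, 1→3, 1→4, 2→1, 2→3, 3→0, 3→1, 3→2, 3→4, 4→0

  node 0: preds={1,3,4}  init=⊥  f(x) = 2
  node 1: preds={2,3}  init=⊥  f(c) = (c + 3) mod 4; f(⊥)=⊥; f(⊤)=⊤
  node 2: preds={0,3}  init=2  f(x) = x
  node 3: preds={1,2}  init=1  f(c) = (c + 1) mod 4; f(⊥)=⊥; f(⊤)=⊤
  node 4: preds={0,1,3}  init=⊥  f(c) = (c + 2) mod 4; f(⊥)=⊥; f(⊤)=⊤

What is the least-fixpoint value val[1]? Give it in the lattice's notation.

Iteration log — 8 steps:
  step 1. node 0  ⊔preds=1  new=2  old=⊥  +wl: 
  step 2. node 1  ⊔preds=⊤  new=⊤  old=⊥  +wl: 0
  step 3. node 2  ⊔preds=⊤  new=⊤  old=2  +wl: 1
  step 4. node 3  ⊔preds=⊤  new=⊤  old=1  +wl: 2
  step 5. node 4  ⊔preds=⊤  new=⊤  old=⊥  +wl: 
  step 6. node 0  ⊔preds=⊤  new=2  stable
  step 7. node 1  ⊔preds=⊤  new=⊤  stable
  step 8. node 2  ⊔preds=⊤  new=⊤  stable

Least fixpoint reached:
  node 0: 2
  node 1: ⊤
  node 2: ⊤
  node 3: ⊤
  node 4: ⊤

⊤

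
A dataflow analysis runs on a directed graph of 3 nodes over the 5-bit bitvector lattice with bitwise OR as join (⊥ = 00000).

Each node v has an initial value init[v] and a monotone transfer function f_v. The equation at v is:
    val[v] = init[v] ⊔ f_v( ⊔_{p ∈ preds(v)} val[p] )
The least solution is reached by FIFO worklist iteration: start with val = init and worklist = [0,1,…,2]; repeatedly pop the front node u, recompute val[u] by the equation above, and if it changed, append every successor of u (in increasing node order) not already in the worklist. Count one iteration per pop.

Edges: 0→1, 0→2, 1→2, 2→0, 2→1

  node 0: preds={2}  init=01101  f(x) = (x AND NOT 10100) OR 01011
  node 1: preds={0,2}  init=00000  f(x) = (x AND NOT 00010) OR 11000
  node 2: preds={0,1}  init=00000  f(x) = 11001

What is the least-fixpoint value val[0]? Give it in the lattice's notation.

01111

Iteration log — 5 steps:
  step 1. node 0  ⊔preds=00000  new=01111  old=01101  +wl: 
  step 2. node 1  ⊔preds=01111  new=11101  old=00000  +wl: 
  step 3. node 2  ⊔preds=11111  new=11001  old=00000  +wl: 0,1
  step 4. node 0  ⊔preds=11001  new=01111  stable
  step 5. node 1  ⊔preds=11111  new=11101  stable

Least fixpoint reached:
  node 0: 01111
  node 1: 11101
  node 2: 11001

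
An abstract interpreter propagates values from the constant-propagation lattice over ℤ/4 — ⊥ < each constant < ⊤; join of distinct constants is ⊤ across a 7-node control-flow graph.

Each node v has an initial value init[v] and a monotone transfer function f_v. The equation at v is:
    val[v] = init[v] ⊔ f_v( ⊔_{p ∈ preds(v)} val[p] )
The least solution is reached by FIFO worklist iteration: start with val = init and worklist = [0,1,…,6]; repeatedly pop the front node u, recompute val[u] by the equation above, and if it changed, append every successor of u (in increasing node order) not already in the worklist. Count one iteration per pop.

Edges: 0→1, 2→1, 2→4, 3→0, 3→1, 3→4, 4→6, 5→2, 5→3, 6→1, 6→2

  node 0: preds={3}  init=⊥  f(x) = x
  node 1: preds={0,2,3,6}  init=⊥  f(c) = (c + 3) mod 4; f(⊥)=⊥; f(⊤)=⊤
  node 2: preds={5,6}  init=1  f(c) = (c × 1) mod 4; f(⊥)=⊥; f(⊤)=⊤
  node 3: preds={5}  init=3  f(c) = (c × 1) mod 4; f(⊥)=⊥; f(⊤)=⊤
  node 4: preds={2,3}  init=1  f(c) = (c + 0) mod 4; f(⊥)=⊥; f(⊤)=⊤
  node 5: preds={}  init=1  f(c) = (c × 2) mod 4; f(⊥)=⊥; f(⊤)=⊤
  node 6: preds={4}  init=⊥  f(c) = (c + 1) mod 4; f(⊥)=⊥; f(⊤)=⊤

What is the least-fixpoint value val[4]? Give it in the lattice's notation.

⊤

Worklist (12 pops):
  #1 pop 0: in=3 → 3 (was ⊥); enqueue []
  #2 pop 1: in=⊤ → ⊤ (was ⊥); enqueue []
  #3 pop 2: in=1 → 1 (no change)
  #4 pop 3: in=1 → ⊤ (was 3); enqueue [0,1]
  #5 pop 4: in=⊤ → ⊤ (was 1); enqueue []
  #6 pop 5: in=⊥ → 1 (no change)
  #7 pop 6: in=⊤ → ⊤ (was ⊥); enqueue [2]
  #8 pop 0: in=⊤ → ⊤ (was 3); enqueue []
  #9 pop 1: in=⊤ → ⊤ (no change)
  #10 pop 2: in=⊤ → ⊤ (was 1); enqueue [1,4]
  #11 pop 1: in=⊤ → ⊤ (no change)
  #12 pop 4: in=⊤ → ⊤ (no change)

Fixpoint:
  val[0] = ⊤
  val[1] = ⊤
  val[2] = ⊤
  val[3] = ⊤
  val[4] = ⊤
  val[5] = 1
  val[6] = ⊤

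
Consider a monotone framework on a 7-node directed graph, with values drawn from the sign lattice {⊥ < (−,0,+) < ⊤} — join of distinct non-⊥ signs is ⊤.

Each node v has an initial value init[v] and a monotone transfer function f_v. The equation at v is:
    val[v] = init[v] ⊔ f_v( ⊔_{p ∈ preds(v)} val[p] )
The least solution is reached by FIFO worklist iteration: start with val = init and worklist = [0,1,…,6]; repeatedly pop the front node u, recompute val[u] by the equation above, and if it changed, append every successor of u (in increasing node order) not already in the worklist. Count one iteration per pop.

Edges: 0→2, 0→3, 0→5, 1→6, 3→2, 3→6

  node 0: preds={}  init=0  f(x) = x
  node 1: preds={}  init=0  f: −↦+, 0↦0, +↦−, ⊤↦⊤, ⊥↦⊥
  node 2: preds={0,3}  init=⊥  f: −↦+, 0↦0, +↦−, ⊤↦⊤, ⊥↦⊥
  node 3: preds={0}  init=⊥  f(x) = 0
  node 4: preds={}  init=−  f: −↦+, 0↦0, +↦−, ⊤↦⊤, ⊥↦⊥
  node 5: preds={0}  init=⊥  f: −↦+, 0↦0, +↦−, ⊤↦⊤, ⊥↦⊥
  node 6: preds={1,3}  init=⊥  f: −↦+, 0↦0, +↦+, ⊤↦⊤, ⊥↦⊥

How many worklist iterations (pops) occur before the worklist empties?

Iteration log — 8 steps:
  step 1. node 0  ⊔preds=⊥  new=0  stable
  step 2. node 1  ⊔preds=⊥  new=0  stable
  step 3. node 2  ⊔preds=0  new=0  old=⊥  +wl: 
  step 4. node 3  ⊔preds=0  new=0  old=⊥  +wl: 2
  step 5. node 4  ⊔preds=⊥  new=−  stable
  step 6. node 5  ⊔preds=0  new=0  old=⊥  +wl: 
  step 7. node 6  ⊔preds=0  new=0  old=⊥  +wl: 
  step 8. node 2  ⊔preds=0  new=0  stable

Least fixpoint reached:
  node 0: 0
  node 1: 0
  node 2: 0
  node 3: 0
  node 4: −
  node 5: 0
  node 6: 0

8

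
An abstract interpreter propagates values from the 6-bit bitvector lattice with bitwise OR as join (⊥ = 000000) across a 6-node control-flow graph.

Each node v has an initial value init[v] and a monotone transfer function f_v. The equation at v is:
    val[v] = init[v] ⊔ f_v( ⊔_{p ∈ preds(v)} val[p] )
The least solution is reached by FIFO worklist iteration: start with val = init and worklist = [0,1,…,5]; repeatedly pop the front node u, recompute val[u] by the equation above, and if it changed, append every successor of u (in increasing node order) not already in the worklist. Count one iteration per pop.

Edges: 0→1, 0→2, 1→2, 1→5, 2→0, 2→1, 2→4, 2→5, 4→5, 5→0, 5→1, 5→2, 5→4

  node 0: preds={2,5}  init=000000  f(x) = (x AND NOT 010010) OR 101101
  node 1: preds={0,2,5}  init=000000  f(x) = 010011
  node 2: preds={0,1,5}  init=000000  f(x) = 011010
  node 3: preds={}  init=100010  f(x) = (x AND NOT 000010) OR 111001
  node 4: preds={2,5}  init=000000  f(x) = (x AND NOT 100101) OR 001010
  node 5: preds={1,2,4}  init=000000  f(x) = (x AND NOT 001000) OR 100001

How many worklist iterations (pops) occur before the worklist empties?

Worklist (10 pops):
  #1 pop 0: in=000000 → 101101 (was 000000); enqueue []
  #2 pop 1: in=101101 → 010011 (was 000000); enqueue []
  #3 pop 2: in=111111 → 011010 (was 000000); enqueue [0,1]
  #4 pop 3: in=000000 → 111011 (was 100010); enqueue []
  #5 pop 4: in=011010 → 011010 (was 000000); enqueue []
  #6 pop 5: in=011011 → 110011 (was 000000); enqueue [2,4]
  #7 pop 0: in=111011 → 101101 (no change)
  #8 pop 1: in=111111 → 010011 (no change)
  #9 pop 2: in=111111 → 011010 (no change)
  #10 pop 4: in=111011 → 011010 (no change)

Fixpoint:
  val[0] = 101101
  val[1] = 010011
  val[2] = 011010
  val[3] = 111011
  val[4] = 011010
  val[5] = 110011

10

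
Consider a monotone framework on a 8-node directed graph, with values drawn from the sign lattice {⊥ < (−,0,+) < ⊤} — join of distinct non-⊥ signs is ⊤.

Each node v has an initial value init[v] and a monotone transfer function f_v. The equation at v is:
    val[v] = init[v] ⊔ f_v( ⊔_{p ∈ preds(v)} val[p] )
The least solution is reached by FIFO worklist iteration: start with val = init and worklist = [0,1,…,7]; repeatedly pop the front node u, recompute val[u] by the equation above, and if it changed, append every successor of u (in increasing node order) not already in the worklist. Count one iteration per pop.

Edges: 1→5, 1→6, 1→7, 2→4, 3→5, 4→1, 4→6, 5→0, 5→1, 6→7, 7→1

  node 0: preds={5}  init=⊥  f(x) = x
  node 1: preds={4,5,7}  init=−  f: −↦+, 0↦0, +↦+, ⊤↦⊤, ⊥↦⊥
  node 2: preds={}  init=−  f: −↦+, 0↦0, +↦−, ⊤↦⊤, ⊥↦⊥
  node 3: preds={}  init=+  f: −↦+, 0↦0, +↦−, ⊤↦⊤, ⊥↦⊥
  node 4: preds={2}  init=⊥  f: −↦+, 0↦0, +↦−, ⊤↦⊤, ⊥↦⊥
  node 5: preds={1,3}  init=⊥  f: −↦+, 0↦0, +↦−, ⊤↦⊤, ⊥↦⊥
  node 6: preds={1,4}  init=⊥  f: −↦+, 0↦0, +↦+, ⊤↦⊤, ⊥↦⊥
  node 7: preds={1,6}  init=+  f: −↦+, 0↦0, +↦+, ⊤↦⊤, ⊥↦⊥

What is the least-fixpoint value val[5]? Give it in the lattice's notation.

Worklist (10 pops):
  #1 pop 0: in=⊥ → ⊥ (no change)
  #2 pop 1: in=+ → ⊤ (was −); enqueue []
  #3 pop 2: in=⊥ → − (no change)
  #4 pop 3: in=⊥ → + (no change)
  #5 pop 4: in=− → + (was ⊥); enqueue [1]
  #6 pop 5: in=⊤ → ⊤ (was ⊥); enqueue [0]
  #7 pop 6: in=⊤ → ⊤ (was ⊥); enqueue []
  #8 pop 7: in=⊤ → ⊤ (was +); enqueue []
  #9 pop 1: in=⊤ → ⊤ (no change)
  #10 pop 0: in=⊤ → ⊤ (was ⊥); enqueue []

Fixpoint:
  val[0] = ⊤
  val[1] = ⊤
  val[2] = −
  val[3] = +
  val[4] = +
  val[5] = ⊤
  val[6] = ⊤
  val[7] = ⊤

⊤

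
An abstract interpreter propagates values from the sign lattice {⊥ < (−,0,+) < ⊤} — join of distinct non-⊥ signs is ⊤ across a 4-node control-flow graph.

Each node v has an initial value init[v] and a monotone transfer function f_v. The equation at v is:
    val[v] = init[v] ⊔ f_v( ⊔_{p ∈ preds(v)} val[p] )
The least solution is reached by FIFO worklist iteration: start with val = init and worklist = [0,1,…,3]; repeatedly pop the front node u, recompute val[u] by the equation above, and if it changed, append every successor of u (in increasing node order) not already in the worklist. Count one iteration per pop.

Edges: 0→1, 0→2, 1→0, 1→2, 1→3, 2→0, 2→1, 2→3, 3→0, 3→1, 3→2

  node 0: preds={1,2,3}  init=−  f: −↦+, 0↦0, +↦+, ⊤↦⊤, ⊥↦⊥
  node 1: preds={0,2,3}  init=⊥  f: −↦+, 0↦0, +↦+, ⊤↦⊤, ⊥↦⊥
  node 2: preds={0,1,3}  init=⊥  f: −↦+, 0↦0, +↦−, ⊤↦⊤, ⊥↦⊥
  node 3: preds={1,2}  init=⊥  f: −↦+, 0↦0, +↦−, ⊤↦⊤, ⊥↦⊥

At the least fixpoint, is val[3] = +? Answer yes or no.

no

Worklist (9 pops):
  #1 pop 0: in=⊥ → − (no change)
  #2 pop 1: in=− → + (was ⊥); enqueue [0]
  #3 pop 2: in=⊤ → ⊤ (was ⊥); enqueue [1]
  #4 pop 3: in=⊤ → ⊤ (was ⊥); enqueue [2]
  #5 pop 0: in=⊤ → ⊤ (was −); enqueue []
  #6 pop 1: in=⊤ → ⊤ (was +); enqueue [0,3]
  #7 pop 2: in=⊤ → ⊤ (no change)
  #8 pop 0: in=⊤ → ⊤ (no change)
  #9 pop 3: in=⊤ → ⊤ (no change)

Fixpoint:
  val[0] = ⊤
  val[1] = ⊤
  val[2] = ⊤
  val[3] = ⊤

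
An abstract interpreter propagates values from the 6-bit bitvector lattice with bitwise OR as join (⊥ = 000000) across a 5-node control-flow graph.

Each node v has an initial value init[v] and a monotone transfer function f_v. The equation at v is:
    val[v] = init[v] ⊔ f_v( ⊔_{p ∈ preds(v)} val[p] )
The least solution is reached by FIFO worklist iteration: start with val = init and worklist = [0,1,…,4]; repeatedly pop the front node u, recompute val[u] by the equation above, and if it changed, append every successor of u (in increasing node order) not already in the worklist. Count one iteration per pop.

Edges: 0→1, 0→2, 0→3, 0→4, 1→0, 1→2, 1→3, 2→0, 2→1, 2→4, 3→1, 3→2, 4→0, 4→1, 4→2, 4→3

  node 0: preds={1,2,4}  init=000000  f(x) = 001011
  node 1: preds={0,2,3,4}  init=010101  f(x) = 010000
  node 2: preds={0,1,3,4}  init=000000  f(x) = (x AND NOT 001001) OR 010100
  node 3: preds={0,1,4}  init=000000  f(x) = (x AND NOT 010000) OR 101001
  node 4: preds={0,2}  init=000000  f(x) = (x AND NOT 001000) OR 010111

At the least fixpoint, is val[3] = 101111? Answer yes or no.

yes

Worklist (16 pops):
  #1 pop 0: in=010101 → 001011 (was 000000); enqueue []
  #2 pop 1: in=001011 → 010101 (no change)
  #3 pop 2: in=011111 → 010110 (was 000000); enqueue [0,1]
  #4 pop 3: in=011111 → 101111 (was 000000); enqueue [2]
  #5 pop 4: in=011111 → 010111 (was 000000); enqueue [3]
  #6 pop 0: in=010111 → 001011 (no change)
  #7 pop 1: in=111111 → 010101 (no change)
  #8 pop 2: in=111111 → 110110 (was 010110); enqueue [0,1,4]
  #9 pop 3: in=011111 → 101111 (no change)
  #10 pop 0: in=110111 → 001011 (no change)
  #11 pop 1: in=111111 → 010101 (no change)
  #12 pop 4: in=111111 → 110111 (was 010111); enqueue [0,1,2,3]
  #13 pop 0: in=110111 → 001011 (no change)
  #14 pop 1: in=111111 → 010101 (no change)
  #15 pop 2: in=111111 → 110110 (no change)
  #16 pop 3: in=111111 → 101111 (no change)

Fixpoint:
  val[0] = 001011
  val[1] = 010101
  val[2] = 110110
  val[3] = 101111
  val[4] = 110111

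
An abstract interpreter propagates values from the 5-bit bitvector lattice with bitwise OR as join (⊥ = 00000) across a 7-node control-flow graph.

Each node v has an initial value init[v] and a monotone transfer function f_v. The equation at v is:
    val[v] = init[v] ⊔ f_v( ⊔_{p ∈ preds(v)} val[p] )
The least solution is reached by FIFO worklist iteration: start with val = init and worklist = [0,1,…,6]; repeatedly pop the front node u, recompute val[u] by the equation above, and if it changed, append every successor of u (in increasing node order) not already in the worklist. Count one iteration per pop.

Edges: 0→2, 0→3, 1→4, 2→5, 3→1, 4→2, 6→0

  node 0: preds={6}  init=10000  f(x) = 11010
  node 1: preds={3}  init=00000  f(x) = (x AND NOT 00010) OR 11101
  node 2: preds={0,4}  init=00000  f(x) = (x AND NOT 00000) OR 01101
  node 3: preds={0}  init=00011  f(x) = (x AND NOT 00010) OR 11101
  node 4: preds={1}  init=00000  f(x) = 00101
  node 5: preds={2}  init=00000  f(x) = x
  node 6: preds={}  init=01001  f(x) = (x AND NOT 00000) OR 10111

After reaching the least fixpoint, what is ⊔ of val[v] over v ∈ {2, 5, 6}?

Trace (10 dequeues):
  [1] u=0 | in 01001 | out 11010 | prev 10000 | push {}
  [2] u=1 | in 00011 | out 11101 | prev 00000 | push {}
  [3] u=2 | in 11010 | out 11111 | prev 00000 | push {}
  [4] u=3 | in 11010 | out 11111 | prev 00011 | push {1}
  [5] u=4 | in 11101 | out 00101 | prev 00000 | push {2}
  [6] u=5 | in 11111 | out 11111 | prev 00000 | push {}
  [7] u=6 | in 00000 | out 11111 | prev 01001 | push {0}
  [8] u=1 | in 11111 | out 11101 | ==
  [9] u=2 | in 11111 | out 11111 | ==
  [10] u=0 | in 11111 | out 11010 | ==

Converged values:
  [0] 11010
  [1] 11101
  [2] 11111
  [3] 11111
  [4] 00101
  [5] 11111
  [6] 11111

11111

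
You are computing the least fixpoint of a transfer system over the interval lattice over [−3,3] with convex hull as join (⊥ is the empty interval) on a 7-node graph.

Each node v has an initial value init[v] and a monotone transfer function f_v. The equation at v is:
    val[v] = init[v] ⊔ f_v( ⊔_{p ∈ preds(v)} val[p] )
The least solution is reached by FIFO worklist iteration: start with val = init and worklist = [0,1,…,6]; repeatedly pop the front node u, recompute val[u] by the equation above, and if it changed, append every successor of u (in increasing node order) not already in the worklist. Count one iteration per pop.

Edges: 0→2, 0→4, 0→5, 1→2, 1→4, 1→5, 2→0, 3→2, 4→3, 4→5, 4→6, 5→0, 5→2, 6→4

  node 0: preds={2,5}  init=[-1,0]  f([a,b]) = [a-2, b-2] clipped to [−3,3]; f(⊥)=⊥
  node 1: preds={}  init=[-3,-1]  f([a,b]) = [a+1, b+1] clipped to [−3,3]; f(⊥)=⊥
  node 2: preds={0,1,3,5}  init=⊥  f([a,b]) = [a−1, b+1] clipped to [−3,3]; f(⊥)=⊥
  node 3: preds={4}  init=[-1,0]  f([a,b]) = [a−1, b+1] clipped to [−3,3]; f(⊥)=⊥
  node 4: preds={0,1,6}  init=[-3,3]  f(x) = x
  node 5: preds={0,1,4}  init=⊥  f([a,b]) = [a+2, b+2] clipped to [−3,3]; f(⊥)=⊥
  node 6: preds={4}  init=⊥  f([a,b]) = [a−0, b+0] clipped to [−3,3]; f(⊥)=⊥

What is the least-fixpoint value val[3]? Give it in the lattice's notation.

[-3,3]

Iteration log — 12 steps:
  step 1. node 0  ⊔preds=⊥  new=[-1,0]  stable
  step 2. node 1  ⊔preds=⊥  new=[-3,-1]  stable
  step 3. node 2  ⊔preds=[-3,0]  new=[-3,1]  old=⊥  +wl: 0
  step 4. node 3  ⊔preds=[-3,3]  new=[-3,3]  old=[-1,0]  +wl: 2
  step 5. node 4  ⊔preds=[-3,0]  new=[-3,3]  stable
  step 6. node 5  ⊔preds=[-3,3]  new=[-1,3]  old=⊥  +wl: 
  step 7. node 6  ⊔preds=[-3,3]  new=[-3,3]  old=⊥  +wl: 4
  step 8. node 0  ⊔preds=[-3,3]  new=[-3,1]  old=[-1,0]  +wl: 5
  step 9. node 2  ⊔preds=[-3,3]  new=[-3,3]  old=[-3,1]  +wl: 0
  step 10. node 4  ⊔preds=[-3,3]  new=[-3,3]  stable
  step 11. node 5  ⊔preds=[-3,3]  new=[-1,3]  stable
  step 12. node 0  ⊔preds=[-3,3]  new=[-3,1]  stable

Least fixpoint reached:
  node 0: [-3,1]
  node 1: [-3,-1]
  node 2: [-3,3]
  node 3: [-3,3]
  node 4: [-3,3]
  node 5: [-1,3]
  node 6: [-3,3]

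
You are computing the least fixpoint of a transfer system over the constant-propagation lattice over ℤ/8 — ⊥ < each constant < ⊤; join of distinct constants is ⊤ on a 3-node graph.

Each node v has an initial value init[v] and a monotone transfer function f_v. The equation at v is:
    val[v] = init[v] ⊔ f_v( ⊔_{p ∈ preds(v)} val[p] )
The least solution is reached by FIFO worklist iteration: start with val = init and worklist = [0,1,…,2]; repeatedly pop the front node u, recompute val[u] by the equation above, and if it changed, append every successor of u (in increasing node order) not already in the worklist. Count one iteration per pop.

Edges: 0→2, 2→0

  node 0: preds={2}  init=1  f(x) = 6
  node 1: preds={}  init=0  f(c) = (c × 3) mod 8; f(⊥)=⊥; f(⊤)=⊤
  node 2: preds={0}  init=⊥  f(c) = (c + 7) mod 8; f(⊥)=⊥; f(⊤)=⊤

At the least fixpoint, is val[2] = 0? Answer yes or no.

no

Worklist (4 pops):
  #1 pop 0: in=⊥ → ⊤ (was 1); enqueue []
  #2 pop 1: in=⊥ → 0 (no change)
  #3 pop 2: in=⊤ → ⊤ (was ⊥); enqueue [0]
  #4 pop 0: in=⊤ → ⊤ (no change)

Fixpoint:
  val[0] = ⊤
  val[1] = 0
  val[2] = ⊤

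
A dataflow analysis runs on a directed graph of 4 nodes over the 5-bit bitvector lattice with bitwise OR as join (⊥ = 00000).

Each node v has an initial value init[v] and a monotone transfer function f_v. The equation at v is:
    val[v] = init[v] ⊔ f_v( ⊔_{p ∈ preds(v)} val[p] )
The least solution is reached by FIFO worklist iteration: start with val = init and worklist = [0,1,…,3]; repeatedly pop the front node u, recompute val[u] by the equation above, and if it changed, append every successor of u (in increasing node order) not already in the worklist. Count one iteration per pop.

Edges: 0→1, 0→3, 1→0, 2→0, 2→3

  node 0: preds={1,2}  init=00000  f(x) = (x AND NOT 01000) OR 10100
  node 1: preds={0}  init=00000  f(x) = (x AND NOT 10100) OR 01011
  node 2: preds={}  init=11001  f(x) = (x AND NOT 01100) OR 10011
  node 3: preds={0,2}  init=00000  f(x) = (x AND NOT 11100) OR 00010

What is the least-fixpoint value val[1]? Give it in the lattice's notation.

01011

Trace (7 dequeues):
  [1] u=0 | in 11001 | out 10101 | prev 00000 | push {}
  [2] u=1 | in 10101 | out 01011 | prev 00000 | push {0}
  [3] u=2 | in 00000 | out 11011 | prev 11001 | push {}
  [4] u=3 | in 11111 | out 00011 | prev 00000 | push {}
  [5] u=0 | in 11011 | out 10111 | prev 10101 | push {1,3}
  [6] u=1 | in 10111 | out 01011 | ==
  [7] u=3 | in 11111 | out 00011 | ==

Converged values:
  [0] 10111
  [1] 01011
  [2] 11011
  [3] 00011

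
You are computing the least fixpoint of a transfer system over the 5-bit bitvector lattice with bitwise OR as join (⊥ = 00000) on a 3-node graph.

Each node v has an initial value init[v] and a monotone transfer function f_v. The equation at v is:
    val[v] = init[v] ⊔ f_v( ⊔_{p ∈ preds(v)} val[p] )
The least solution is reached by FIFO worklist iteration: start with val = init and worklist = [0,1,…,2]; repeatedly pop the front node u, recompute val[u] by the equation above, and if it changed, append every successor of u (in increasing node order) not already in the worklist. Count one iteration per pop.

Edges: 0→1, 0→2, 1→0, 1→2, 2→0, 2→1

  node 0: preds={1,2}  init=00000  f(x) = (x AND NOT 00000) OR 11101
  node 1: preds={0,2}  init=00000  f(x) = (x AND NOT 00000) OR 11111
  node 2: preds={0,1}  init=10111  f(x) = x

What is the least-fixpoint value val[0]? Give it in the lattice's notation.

11111

Worklist (5 pops):
  #1 pop 0: in=10111 → 11111 (was 00000); enqueue []
  #2 pop 1: in=11111 → 11111 (was 00000); enqueue [0]
  #3 pop 2: in=11111 → 11111 (was 10111); enqueue [1]
  #4 pop 0: in=11111 → 11111 (no change)
  #5 pop 1: in=11111 → 11111 (no change)

Fixpoint:
  val[0] = 11111
  val[1] = 11111
  val[2] = 11111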